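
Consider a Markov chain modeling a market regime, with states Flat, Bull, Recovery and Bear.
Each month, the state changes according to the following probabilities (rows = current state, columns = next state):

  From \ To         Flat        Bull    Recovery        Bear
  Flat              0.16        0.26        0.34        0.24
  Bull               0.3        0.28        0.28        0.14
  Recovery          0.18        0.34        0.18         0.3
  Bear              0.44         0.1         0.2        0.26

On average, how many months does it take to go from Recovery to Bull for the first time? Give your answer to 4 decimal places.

3.9297

Let t(s) be the expected number of months to first reach Bull from state s, with t(Bull) = 0. Conditioning on the first month:
t(Flat) = 1 + 0.16·t(Flat) + 0.34·t(Recovery) + 0.24·t(Bear)
t(Recovery) = 1 + 0.18·t(Flat) + 0.18·t(Recovery) + 0.3·t(Bear)
t(Bear) = 1 + 0.44·t(Flat) + 0.2·t(Recovery) + 0.26·t(Bear)
Solving: t(Flat) = 4.1809, t(Recovery) = 3.9297, t(Bear) = 4.8994.
Expected months from Recovery to Bull: 3.9297.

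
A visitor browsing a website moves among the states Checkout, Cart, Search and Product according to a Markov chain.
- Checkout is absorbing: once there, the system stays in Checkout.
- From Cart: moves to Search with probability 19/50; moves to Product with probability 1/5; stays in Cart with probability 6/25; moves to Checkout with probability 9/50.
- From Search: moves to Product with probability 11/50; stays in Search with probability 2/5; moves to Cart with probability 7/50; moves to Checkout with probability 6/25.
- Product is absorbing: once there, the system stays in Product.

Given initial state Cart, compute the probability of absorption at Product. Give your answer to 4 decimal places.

Let h(s) be the probability of absorption at Product starting from transient state s. Then h(Product) = 1 and h(Checkout) = 0. By first-step analysis:
h(Cart) = 0.18·0 + 0.24·h(Cart) + 0.38·h(Search) + 0.2·1
h(Search) = 0.24·0 + 0.14·h(Cart) + 0.4·h(Search) + 0.22·1
Solving: h(Cart) = 0.5055, h(Search) = 0.4846.
Starting from Cart, the probability is 0.5055.

0.5055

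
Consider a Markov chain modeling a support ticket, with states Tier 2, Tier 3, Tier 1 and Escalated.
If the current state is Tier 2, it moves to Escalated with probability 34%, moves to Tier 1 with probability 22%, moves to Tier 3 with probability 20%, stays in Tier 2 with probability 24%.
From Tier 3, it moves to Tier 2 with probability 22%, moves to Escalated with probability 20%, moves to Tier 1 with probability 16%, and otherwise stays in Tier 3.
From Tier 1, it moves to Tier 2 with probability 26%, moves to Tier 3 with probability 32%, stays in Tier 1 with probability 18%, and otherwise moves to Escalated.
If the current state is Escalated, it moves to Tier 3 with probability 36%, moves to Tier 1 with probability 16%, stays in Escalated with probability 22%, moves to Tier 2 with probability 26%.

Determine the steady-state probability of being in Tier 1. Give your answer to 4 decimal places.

Let the stationary distribution be π with π = πP and π_1 + π_2 + π_3 + π_4 = 1.
π_1 = 0.24·π_1 + 0.22·π_2 + 0.26·π_3 + 0.26·π_4
π_2 = 0.2·π_1 + 0.42·π_2 + 0.32·π_3 + 0.36·π_4
π_3 = 0.22·π_1 + 0.16·π_2 + 0.18·π_3 + 0.16·π_4
Solving with the normalization constraint gives π = (0.2418, 0.3342, 0.1781, 0.2459).
So the stationary probability of Tier 1 is 0.1781.

0.1781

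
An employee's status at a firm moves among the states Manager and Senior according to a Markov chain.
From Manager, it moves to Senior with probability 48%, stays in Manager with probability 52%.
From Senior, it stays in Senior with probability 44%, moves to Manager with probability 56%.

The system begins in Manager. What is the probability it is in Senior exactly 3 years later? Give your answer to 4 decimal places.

Propagate the distribution vector 3 years from Manager.
After 0 years: (1.0000, 0.0000)
After 1 year: (0.5200, 0.4800)
After 2 years: (0.5392, 0.4608)
After 3 years: (0.5384, 0.4616)
P(in Senior after 3 years) = 0.4616

0.4616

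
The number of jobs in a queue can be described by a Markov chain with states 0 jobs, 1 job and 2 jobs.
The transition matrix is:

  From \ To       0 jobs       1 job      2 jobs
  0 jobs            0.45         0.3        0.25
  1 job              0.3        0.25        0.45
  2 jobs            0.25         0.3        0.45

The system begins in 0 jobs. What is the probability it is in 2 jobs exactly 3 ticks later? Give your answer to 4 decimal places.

0.3790

Propagate the distribution vector 3 ticks from 0 jobs.
After 0 ticks: (1.0000, 0.0000, 0.0000)
After 1 tick: (0.4500, 0.3000, 0.2500)
After 2 ticks: (0.3550, 0.2850, 0.3600)
After 3 ticks: (0.3353, 0.2858, 0.3790)
P(in 2 jobs after 3 ticks) = 0.3790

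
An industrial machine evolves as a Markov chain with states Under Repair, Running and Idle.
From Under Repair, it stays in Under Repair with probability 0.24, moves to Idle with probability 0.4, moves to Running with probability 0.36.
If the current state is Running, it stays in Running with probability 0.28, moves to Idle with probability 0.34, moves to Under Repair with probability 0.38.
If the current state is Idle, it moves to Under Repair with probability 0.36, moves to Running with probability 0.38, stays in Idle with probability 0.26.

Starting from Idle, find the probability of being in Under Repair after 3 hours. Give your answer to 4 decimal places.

0.3278

Propagate the distribution vector 3 hours from Idle.
After 0 hours: (0.0000, 0.0000, 1.0000)
After 1 hour: (0.3600, 0.3800, 0.2600)
After 2 hours: (0.3244, 0.3348, 0.3408)
After 3 hours: (0.3278, 0.3400, 0.3322)
P(in Under Repair after 3 hours) = 0.3278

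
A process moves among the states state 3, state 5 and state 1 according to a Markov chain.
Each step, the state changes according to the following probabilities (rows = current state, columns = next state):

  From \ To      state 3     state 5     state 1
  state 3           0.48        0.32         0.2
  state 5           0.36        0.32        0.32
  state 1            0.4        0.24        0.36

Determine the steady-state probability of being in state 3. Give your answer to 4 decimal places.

0.4218

Let the stationary distribution be π with π = πP and π_1 + π_2 + π_3 = 1.
π_1 = 0.48·π_1 + 0.36·π_2 + 0.4·π_3
π_2 = 0.32·π_1 + 0.32·π_2 + 0.24·π_3
Solving with the normalization constraint gives π = (0.4218, 0.2976, 0.2806).
So the stationary probability of state 3 is 0.4218.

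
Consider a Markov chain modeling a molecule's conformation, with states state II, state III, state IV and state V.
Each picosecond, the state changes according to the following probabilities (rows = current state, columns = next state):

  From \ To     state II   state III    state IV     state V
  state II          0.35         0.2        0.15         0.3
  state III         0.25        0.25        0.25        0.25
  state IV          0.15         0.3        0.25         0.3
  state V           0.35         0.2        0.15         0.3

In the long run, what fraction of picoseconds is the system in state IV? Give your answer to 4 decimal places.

Let the stationary distribution be π with π = πP and π_1 + π_2 + π_3 + π_4 = 1.
π_1 = 0.35·π_1 + 0.25·π_2 + 0.15·π_3 + 0.35·π_4
π_2 = 0.2·π_1 + 0.25·π_2 + 0.3·π_3 + 0.2·π_4
π_3 = 0.15·π_1 + 0.25·π_2 + 0.25·π_3 + 0.15·π_4
Solving with the normalization constraint gives π = (0.2885, 0.2308, 0.1923, 0.2885).
So the stationary probability of state IV is 0.1923.

0.1923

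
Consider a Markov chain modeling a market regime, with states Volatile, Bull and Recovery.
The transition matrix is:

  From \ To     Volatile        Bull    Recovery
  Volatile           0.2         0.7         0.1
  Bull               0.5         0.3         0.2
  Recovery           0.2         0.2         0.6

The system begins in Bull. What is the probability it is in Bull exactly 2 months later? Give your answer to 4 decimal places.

0.4800

Sum over the intermediate state after 1 month:
P = P(Bull→Volatile)·P(Volatile→Bull) + P(Bull→Bull)·P(Bull→Bull) + P(Bull→Recovery)·P(Recovery→Bull)
  = 0.5×0.7 + 0.3×0.3 + 0.2×0.2
  = 0.3500 + 0.0900 + 0.0400 = 0.4800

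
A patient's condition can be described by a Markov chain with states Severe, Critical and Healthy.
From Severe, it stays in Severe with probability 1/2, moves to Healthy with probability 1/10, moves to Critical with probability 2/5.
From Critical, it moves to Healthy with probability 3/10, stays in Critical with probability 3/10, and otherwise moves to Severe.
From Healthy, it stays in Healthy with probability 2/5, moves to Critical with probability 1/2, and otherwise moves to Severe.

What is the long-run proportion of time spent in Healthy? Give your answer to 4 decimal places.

Let the stationary distribution be π with π = πP and π_1 + π_2 + π_3 = 1.
π_1 = 0.5·π_1 + 0.4·π_2 + 0.1·π_3
π_2 = 0.4·π_1 + 0.3·π_2 + 0.5·π_3
Solving with the normalization constraint gives π = (0.3600, 0.3867, 0.2533).
So the stationary probability of Healthy is 0.2533.

0.2533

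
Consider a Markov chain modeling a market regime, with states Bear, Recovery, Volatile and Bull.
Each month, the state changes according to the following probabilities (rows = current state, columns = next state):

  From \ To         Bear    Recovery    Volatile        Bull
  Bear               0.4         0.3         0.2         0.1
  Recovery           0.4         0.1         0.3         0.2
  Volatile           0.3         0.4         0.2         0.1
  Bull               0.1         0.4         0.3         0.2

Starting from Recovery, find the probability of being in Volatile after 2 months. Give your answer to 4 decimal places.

Propagate the distribution vector 2 months from Recovery.
After 0 months: (0.0000, 1.0000, 0.0000, 0.0000)
After 1 month: (0.4000, 0.1000, 0.3000, 0.2000)
After 2 months: (0.3100, 0.3300, 0.2300, 0.1300)
P(in Volatile after 2 months) = 0.2300

0.2300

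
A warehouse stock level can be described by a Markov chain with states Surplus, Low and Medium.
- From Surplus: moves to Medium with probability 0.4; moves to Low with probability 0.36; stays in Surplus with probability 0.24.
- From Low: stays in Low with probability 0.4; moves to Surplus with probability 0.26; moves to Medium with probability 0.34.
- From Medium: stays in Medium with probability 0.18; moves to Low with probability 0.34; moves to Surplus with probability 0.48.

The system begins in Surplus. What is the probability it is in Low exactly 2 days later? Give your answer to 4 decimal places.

0.3664

Sum over the intermediate state after 1 day:
P = P(Surplus→Surplus)·P(Surplus→Low) + P(Surplus→Low)·P(Low→Low) + P(Surplus→Medium)·P(Medium→Low)
  = 0.24×0.36 + 0.36×0.4 + 0.4×0.34
  = 0.0864 + 0.1440 + 0.1360 = 0.3664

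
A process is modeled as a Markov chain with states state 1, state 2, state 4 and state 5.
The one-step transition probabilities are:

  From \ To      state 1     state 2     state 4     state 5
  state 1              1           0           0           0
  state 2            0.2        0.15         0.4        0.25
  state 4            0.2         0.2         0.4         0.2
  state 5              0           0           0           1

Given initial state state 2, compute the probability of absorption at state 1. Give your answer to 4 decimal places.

0.4651

Let h(s) be the probability of absorption at state 1 starting from transient state s. Then h(state 1) = 1 and h(state 5) = 0. By first-step analysis:
h(state 2) = 0.2·1 + 0.15·h(state 2) + 0.4·h(state 4) + 0.25·0
h(state 4) = 0.2·1 + 0.2·h(state 2) + 0.4·h(state 4) + 0.2·0
Solving: h(state 2) = 0.4651, h(state 4) = 0.4884.
Starting from state 2, the probability is 0.4651.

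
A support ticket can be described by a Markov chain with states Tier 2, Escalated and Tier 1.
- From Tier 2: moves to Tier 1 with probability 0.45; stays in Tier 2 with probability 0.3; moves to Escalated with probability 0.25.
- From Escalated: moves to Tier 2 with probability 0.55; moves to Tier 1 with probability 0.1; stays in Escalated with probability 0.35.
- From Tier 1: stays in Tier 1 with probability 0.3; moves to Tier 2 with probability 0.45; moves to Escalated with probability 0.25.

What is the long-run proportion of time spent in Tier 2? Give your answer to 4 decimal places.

0.4155

Let the stationary distribution be π with π = πP and π_1 + π_2 + π_3 = 1.
π_1 = 0.3·π_1 + 0.55·π_2 + 0.45·π_3
π_2 = 0.25·π_1 + 0.35·π_2 + 0.25·π_3
Solving with the normalization constraint gives π = (0.4155, 0.2778, 0.3068).
So the stationary probability of Tier 2 is 0.4155.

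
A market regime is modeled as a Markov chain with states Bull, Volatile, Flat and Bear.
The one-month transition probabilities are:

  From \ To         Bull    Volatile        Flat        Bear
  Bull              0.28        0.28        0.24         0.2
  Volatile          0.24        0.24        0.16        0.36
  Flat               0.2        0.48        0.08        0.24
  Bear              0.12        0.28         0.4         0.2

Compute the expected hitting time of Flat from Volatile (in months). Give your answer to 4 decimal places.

Let t(s) be the expected number of months to first reach Flat from state s, with t(Flat) = 0. Conditioning on the first month:
t(Bull) = 1 + 0.28·t(Bull) + 0.28·t(Volatile) + 0.2·t(Bear)
t(Volatile) = 1 + 0.24·t(Bull) + 0.24·t(Volatile) + 0.36·t(Bear)
t(Bear) = 1 + 0.12·t(Bull) + 0.28·t(Volatile) + 0.2·t(Bear)
Solving: t(Bull) = 3.8857, t(Volatile) = 4.0890, t(Bear) = 3.2640.
Expected months from Volatile to Flat: 4.0890.

4.0890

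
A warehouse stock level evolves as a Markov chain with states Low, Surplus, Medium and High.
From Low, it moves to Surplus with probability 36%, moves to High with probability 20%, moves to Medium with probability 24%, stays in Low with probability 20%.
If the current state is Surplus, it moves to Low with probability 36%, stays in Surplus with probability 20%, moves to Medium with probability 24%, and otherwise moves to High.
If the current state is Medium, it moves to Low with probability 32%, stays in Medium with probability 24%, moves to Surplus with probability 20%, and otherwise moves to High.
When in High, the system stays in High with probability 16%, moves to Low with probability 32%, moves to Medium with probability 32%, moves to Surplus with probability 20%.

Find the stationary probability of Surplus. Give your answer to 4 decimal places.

Let the stationary distribution be π with π = πP and π_1 + π_2 + π_3 + π_4 = 1.
π_1 = 0.2·π_1 + 0.36·π_2 + 0.32·π_3 + 0.32·π_4
π_2 = 0.36·π_1 + 0.2·π_2 + 0.2·π_3 + 0.2·π_4
π_3 = 0.24·π_1 + 0.24·π_2 + 0.24·π_3 + 0.32·π_4
Solving with the normalization constraint gives π = (0.2945, 0.2471, 0.2562, 0.2022).
So the stationary probability of Surplus is 0.2471.

0.2471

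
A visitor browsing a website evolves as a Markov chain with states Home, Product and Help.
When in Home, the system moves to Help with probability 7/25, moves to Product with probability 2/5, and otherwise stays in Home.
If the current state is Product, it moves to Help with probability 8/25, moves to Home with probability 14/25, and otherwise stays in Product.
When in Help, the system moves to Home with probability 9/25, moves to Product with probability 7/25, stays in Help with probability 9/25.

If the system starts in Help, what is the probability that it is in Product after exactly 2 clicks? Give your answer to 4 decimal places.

0.2784

Sum over the intermediate state after 1 click:
P = P(Help→Home)·P(Home→Product) + P(Help→Product)·P(Product→Product) + P(Help→Help)·P(Help→Product)
  = 0.36×0.4 + 0.28×0.12 + 0.36×0.28
  = 0.1440 + 0.0336 + 0.1008 = 0.2784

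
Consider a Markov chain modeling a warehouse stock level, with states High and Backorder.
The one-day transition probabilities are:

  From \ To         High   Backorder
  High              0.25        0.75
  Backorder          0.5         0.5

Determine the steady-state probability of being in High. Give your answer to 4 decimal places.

0.4000

Let the stationary distribution be π with π = πP and π_1 + π_2 = 1.
π_1 = 0.25·π_1 + 0.5·π_2
Solving with the normalization constraint gives π = (0.4000, 0.6000).
So the stationary probability of High is 0.4000.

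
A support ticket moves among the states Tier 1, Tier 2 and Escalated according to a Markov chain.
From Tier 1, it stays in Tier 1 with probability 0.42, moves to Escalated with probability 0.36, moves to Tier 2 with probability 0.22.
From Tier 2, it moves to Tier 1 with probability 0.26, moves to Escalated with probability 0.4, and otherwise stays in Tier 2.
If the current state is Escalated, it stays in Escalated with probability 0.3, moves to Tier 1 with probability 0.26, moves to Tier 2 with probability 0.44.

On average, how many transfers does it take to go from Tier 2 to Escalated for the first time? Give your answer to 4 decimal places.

2.5799

Let t(s) be the expected number of transfers to first reach Escalated from state s, with t(Escalated) = 0. Conditioning on the first transfer:
t(Tier 1) = 1 + 0.42·t(Tier 1) + 0.22·t(Tier 2)
t(Tier 2) = 1 + 0.26·t(Tier 1) + 0.34·t(Tier 2)
Solving: t(Tier 1) = 2.7027, t(Tier 2) = 2.5799.
Expected transfers from Tier 2 to Escalated: 2.5799.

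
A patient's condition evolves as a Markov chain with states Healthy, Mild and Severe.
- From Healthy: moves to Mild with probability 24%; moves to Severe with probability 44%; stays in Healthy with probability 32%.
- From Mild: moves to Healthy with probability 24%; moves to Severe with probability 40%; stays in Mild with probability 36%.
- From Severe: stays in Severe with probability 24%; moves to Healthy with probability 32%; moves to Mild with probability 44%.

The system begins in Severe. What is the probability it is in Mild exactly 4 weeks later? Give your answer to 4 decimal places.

Propagate the distribution vector 4 weeks from Severe.
After 0 weeks: (0.0000, 0.0000, 1.0000)
After 1 week: (0.3200, 0.4400, 0.2400)
After 2 weeks: (0.2848, 0.3408, 0.3744)
After 3 weeks: (0.2927, 0.3558, 0.3515)
After 4 weeks: (0.2915, 0.3530, 0.3555)
P(in Mild after 4 weeks) = 0.3530

0.3530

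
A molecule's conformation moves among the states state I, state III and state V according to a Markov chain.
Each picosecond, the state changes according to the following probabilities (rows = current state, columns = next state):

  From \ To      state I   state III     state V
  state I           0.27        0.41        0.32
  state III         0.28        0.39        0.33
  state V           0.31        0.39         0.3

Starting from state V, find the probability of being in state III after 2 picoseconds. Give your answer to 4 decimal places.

Sum over the intermediate state after 1 picosecond:
P = P(state V→state I)·P(state I→state III) + P(state V→state III)·P(state III→state III) + P(state V→state V)·P(state V→state III)
  = 0.31×0.41 + 0.39×0.39 + 0.3×0.39
  = 0.1271 + 0.1521 + 0.1170 = 0.3962

0.3962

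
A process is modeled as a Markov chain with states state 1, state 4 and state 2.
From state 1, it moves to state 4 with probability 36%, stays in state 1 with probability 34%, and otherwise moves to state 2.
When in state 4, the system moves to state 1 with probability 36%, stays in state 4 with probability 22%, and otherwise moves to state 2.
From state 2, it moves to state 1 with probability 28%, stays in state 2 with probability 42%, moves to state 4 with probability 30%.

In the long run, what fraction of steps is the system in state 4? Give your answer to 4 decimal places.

Let the stationary distribution be π with π = πP and π_1 + π_2 + π_3 = 1.
π_1 = 0.34·π_1 + 0.36·π_2 + 0.28·π_3
π_2 = 0.36·π_1 + 0.22·π_2 + 0.3·π_3
Solving with the normalization constraint gives π = (0.3230, 0.2957, 0.3812).
So the stationary probability of state 4 is 0.2957.

0.2957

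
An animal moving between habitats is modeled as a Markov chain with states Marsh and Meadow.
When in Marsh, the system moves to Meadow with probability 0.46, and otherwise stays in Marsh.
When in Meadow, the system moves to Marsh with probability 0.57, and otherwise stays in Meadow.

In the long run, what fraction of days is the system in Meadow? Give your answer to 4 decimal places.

Let the stationary distribution be π with π = πP and π_1 + π_2 = 1.
π_1 = 0.54·π_1 + 0.57·π_2
Solving with the normalization constraint gives π = (0.5534, 0.4466).
So the stationary probability of Meadow is 0.4466.

0.4466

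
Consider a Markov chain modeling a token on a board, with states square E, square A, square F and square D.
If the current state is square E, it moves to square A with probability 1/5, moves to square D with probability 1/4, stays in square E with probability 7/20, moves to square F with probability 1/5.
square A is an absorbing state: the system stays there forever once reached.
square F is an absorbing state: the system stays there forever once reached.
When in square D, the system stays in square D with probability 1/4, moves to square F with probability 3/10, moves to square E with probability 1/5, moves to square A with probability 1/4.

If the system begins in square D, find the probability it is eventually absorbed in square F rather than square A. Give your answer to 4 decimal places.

0.5371

Let h(s) be the probability of absorption at square F starting from transient state s. Then h(square F) = 1 and h(square A) = 0. By first-step analysis:
h(square E) = 0.35·h(square E) + 0.2·0 + 0.2·1 + 0.25·h(square D)
h(square D) = 0.2·h(square E) + 0.25·0 + 0.3·1 + 0.25·h(square D)
Solving: h(square E) = 0.5143, h(square D) = 0.5371.
Starting from square D, the probability is 0.5371.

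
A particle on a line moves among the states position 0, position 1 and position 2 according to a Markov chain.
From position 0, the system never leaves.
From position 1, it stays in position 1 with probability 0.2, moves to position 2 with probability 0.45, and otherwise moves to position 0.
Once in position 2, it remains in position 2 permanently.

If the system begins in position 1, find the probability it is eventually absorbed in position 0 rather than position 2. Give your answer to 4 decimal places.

0.4375

Let h(s) be the probability of absorption at position 0 starting from transient state s. Then h(position 0) = 1 and h(position 2) = 0. By first-step analysis:
h(position 1) = 0.35·1 + 0.2·h(position 1) + 0.45·0
Solving: h(position 1) = 0.4375.
Starting from position 1, the probability is 0.4375.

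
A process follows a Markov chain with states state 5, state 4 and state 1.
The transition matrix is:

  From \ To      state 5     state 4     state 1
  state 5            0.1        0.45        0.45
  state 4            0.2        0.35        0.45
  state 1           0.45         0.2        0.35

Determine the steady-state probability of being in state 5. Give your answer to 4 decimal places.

0.2748

Let the stationary distribution be π with π = πP and π_1 + π_2 + π_3 = 1.
π_1 = 0.1·π_1 + 0.2·π_2 + 0.45·π_3
π_2 = 0.45·π_1 + 0.35·π_2 + 0.2·π_3
Solving with the normalization constraint gives π = (0.2748, 0.3161, 0.4091).
So the stationary probability of state 5 is 0.2748.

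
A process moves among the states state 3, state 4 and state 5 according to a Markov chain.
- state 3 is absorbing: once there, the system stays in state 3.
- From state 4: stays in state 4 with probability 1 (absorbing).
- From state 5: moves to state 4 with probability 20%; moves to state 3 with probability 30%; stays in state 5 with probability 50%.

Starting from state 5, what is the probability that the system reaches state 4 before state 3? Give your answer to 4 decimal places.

Let h(s) be the probability of absorption at state 4 starting from transient state s. Then h(state 4) = 1 and h(state 3) = 0. By first-step analysis:
h(state 5) = 0.3·0 + 0.2·1 + 0.5·h(state 5)
Solving: h(state 5) = 0.4000.
Starting from state 5, the probability is 0.4000.

0.4000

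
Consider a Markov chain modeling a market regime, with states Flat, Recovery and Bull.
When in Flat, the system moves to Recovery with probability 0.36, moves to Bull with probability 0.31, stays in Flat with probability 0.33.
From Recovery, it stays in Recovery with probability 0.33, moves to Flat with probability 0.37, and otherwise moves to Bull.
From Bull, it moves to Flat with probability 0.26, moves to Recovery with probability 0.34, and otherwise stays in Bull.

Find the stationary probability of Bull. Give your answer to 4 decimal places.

0.3369

Let the stationary distribution be π with π = πP and π_1 + π_2 + π_3 = 1.
π_1 = 0.33·π_1 + 0.37·π_2 + 0.26·π_3
π_2 = 0.36·π_1 + 0.33·π_2 + 0.34·π_3
Solving with the normalization constraint gives π = (0.3201, 0.3430, 0.3369).
So the stationary probability of Bull is 0.3369.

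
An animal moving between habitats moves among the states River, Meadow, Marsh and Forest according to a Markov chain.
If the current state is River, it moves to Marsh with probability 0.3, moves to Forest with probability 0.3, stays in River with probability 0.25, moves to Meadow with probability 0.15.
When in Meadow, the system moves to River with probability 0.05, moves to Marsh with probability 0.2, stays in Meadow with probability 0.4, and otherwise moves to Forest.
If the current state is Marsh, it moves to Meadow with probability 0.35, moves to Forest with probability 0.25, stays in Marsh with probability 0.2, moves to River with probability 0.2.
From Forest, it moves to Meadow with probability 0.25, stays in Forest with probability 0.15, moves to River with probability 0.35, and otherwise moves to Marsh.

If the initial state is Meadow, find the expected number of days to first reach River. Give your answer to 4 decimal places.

Let t(s) be the expected number of days to first reach River from state s, with t(River) = 0. Conditioning on the first day:
t(Meadow) = 1 + 0.4·t(Meadow) + 0.2·t(Marsh) + 0.35·t(Forest)
t(Marsh) = 1 + 0.35·t(Meadow) + 0.2·t(Marsh) + 0.25·t(Forest)
t(Forest) = 1 + 0.25·t(Meadow) + 0.25·t(Marsh) + 0.15·t(Forest)
Solving: t(Meadow) = 6.0897, t(Marsh) = 5.3316, t(Forest) = 4.5357.
Expected days from Meadow to River: 6.0897.

6.0897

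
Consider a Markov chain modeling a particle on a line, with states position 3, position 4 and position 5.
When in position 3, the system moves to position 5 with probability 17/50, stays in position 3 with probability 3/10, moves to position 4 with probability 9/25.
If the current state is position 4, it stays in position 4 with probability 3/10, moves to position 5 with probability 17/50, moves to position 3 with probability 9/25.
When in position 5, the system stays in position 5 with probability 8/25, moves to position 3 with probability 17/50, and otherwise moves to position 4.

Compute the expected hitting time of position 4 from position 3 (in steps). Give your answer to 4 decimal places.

Let t(s) be the expected number of steps to first reach position 4 from state s, with t(position 4) = 0. Conditioning on the first step:
t(position 3) = 1 + 0.3·t(position 3) + 0.34·t(position 5)
t(position 5) = 1 + 0.34·t(position 3) + 0.32·t(position 5)
Solving: t(position 3) = 2.8302, t(position 5) = 2.8857.
Expected steps from position 3 to position 4: 2.8302.

2.8302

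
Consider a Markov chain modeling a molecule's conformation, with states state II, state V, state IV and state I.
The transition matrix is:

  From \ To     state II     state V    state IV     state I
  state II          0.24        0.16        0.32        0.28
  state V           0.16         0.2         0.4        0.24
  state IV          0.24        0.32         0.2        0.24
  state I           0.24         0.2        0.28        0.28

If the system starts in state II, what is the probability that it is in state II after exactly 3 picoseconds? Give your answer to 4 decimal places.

Propagate the distribution vector 3 picoseconds from state II.
After 0 picoseconds: (1.0000, 0.0000, 0.0000, 0.0000)
After 1 picosecond: (0.2400, 0.1600, 0.3200, 0.2800)
After 2 picoseconds: (0.2272, 0.2288, 0.2832, 0.2608)
After 3 picoseconds: (0.2217, 0.2249, 0.2939, 0.2595)
P(in state II after 3 picoseconds) = 0.2217

0.2217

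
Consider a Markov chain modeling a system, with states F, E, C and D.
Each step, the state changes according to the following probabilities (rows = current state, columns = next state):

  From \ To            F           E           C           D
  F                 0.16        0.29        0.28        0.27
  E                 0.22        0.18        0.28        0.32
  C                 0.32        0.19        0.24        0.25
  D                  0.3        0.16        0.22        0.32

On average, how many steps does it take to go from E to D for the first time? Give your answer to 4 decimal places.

3.4542

Let t(s) be the expected number of steps to first reach D from state s, with t(D) = 0. Conditioning on the first step:
t(F) = 1 + 0.16·t(F) + 0.29·t(E) + 0.28·t(C)
t(E) = 1 + 0.22·t(F) + 0.18·t(E) + 0.28·t(C)
t(C) = 1 + 0.32·t(F) + 0.19·t(E) + 0.24·t(C)
Solving: t(F) = 3.6171, t(E) = 3.4542, t(C) = 3.7023.
Expected steps from E to D: 3.4542.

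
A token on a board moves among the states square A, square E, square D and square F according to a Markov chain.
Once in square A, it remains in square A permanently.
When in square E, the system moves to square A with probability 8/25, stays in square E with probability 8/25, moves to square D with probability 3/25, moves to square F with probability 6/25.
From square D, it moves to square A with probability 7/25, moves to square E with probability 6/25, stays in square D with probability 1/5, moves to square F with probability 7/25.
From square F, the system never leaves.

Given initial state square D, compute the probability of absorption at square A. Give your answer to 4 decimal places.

0.5186

Let h(s) be the probability of absorption at square A starting from transient state s. Then h(square A) = 1 and h(square F) = 0. By first-step analysis:
h(square E) = 0.32·1 + 0.32·h(square E) + 0.12·h(square D) + 0.24·0
h(square D) = 0.28·1 + 0.24·h(square E) + 0.2·h(square D) + 0.28·0
Solving: h(square E) = 0.5621, h(square D) = 0.5186.
Starting from square D, the probability is 0.5186.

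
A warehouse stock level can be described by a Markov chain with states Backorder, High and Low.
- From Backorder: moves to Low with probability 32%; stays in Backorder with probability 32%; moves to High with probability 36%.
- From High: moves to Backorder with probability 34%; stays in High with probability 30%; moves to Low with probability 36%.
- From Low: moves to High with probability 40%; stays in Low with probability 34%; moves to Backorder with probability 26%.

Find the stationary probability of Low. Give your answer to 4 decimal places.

0.3409

Let the stationary distribution be π with π = πP and π_1 + π_2 + π_3 = 1.
π_1 = 0.32·π_1 + 0.34·π_2 + 0.26·π_3
π_2 = 0.36·π_1 + 0.3·π_2 + 0.4·π_3
Solving with the normalization constraint gives π = (0.3066, 0.3525, 0.3409).
So the stationary probability of Low is 0.3409.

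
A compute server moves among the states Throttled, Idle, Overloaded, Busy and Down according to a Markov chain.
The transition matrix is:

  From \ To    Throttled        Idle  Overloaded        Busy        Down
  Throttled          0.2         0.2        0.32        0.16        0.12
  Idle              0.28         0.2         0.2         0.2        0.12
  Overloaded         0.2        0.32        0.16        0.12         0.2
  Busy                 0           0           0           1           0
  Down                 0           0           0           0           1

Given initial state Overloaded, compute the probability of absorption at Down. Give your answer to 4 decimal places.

Let h(s) be the probability of absorption at Down starting from transient state s. Then h(Down) = 1 and h(Busy) = 0. By first-step analysis:
h(Throttled) = 0.2·h(Throttled) + 0.2·h(Idle) + 0.32·h(Overloaded) + 0.16·0 + 0.12·1
h(Idle) = 0.28·h(Throttled) + 0.2·h(Idle) + 0.2·h(Overloaded) + 0.2·0 + 0.12·1
h(Overloaded) = 0.2·h(Throttled) + 0.32·h(Idle) + 0.16·h(Overloaded) + 0.12·0 + 0.2·1
Solving: h(Throttled) = 0.4683, h(Idle) = 0.4436, h(Overloaded) = 0.5186.
Starting from Overloaded, the probability is 0.5186.

0.5186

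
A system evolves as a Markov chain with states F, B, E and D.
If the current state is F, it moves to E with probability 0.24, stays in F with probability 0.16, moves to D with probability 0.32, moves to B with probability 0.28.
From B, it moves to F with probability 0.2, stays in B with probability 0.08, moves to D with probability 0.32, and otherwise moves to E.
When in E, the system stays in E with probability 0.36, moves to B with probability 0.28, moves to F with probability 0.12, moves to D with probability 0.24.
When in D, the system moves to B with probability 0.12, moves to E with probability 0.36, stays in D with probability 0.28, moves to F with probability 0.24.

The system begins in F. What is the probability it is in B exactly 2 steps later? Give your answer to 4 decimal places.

Propagate the distribution vector 2 steps from F.
After 0 steps: (1.0000, 0.0000, 0.0000, 0.0000)
After 1 step: (0.1600, 0.2800, 0.2400, 0.3200)
After 2 steps: (0.1872, 0.1728, 0.3520, 0.2880)
P(in B after 2 steps) = 0.1728

0.1728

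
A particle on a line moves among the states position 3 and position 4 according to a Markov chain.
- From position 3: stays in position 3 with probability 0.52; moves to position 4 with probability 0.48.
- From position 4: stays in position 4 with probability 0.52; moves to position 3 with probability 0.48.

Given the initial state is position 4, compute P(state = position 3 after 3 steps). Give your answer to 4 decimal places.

Propagate the distribution vector 3 steps from position 4.
After 0 steps: (0.0000, 1.0000)
After 1 step: (0.4800, 0.5200)
After 2 steps: (0.4992, 0.5008)
After 3 steps: (0.5000, 0.5000)
P(in position 3 after 3 steps) = 0.5000

0.5000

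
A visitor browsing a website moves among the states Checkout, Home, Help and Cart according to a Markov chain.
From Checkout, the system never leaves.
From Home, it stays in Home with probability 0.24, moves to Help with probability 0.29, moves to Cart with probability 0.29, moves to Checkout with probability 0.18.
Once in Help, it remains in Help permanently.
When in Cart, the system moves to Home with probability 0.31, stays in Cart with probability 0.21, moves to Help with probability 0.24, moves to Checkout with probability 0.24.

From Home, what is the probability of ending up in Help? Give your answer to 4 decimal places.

0.5851

Let h(s) be the probability of absorption at Help starting from transient state s. Then h(Help) = 1 and h(Checkout) = 0. By first-step analysis:
h(Home) = 0.18·0 + 0.24·h(Home) + 0.29·1 + 0.29·h(Cart)
h(Cart) = 0.24·0 + 0.31·h(Home) + 0.24·1 + 0.21·h(Cart)
Solving: h(Home) = 0.5851, h(Cart) = 0.5334.
Starting from Home, the probability is 0.5851.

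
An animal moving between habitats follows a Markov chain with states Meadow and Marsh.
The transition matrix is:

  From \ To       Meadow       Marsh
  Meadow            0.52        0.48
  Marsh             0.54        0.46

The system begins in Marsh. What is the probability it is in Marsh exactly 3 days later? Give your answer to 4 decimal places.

Propagate the distribution vector 3 days from Marsh.
After 0 days: (0.0000, 1.0000)
After 1 day: (0.5400, 0.4600)
After 2 days: (0.5292, 0.4708)
After 3 days: (0.5294, 0.4706)
P(in Marsh after 3 days) = 0.4706

0.4706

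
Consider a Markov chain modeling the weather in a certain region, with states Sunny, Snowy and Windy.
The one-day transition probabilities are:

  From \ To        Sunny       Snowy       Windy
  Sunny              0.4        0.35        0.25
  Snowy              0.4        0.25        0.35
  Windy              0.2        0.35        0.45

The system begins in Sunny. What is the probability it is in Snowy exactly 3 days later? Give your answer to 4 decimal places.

0.3185

Propagate the distribution vector 3 days from Sunny.
After 0 days: (1.0000, 0.0000, 0.0000)
After 1 day: (0.4000, 0.3500, 0.2500)
After 2 days: (0.3500, 0.3150, 0.3350)
After 3 days: (0.3330, 0.3185, 0.3485)
P(in Snowy after 3 days) = 0.3185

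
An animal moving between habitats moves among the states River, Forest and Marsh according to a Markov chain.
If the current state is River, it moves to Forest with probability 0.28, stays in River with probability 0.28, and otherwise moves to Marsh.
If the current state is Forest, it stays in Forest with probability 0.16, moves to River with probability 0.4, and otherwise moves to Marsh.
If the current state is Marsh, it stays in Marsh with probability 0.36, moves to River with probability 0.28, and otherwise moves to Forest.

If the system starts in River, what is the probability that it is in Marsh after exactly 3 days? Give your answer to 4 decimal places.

0.4076

Propagate the distribution vector 3 days from River.
After 0 days: (1.0000, 0.0000, 0.0000)
After 1 day: (0.2800, 0.2800, 0.4400)
After 2 days: (0.3136, 0.2816, 0.4048)
After 3 days: (0.3138, 0.2786, 0.4076)
P(in Marsh after 3 days) = 0.4076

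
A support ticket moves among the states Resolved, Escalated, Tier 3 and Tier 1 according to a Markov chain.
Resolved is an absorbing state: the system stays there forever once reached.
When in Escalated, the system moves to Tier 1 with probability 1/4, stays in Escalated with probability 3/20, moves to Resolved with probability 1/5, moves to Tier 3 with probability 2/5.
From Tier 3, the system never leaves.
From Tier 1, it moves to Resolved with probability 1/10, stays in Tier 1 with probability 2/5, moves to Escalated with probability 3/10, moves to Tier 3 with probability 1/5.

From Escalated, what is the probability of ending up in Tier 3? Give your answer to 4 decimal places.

Let h(s) be the probability of absorption at Tier 3 starting from transient state s. Then h(Tier 3) = 1 and h(Resolved) = 0. By first-step analysis:
h(Escalated) = 0.2·0 + 0.15·h(Escalated) + 0.4·1 + 0.25·h(Tier 1)
h(Tier 1) = 0.1·0 + 0.3·h(Escalated) + 0.2·1 + 0.4·h(Tier 1)
Solving: h(Escalated) = 0.6667, h(Tier 1) = 0.6667.
Starting from Escalated, the probability is 0.6667.

0.6667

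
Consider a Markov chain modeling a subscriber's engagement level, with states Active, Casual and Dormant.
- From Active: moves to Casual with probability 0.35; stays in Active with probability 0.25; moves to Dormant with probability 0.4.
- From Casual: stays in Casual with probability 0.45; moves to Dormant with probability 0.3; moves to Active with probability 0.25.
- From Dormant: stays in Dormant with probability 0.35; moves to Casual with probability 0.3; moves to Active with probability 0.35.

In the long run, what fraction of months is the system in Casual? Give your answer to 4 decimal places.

Let the stationary distribution be π with π = πP and π_1 + π_2 + π_3 = 1.
π_1 = 0.25·π_1 + 0.25·π_2 + 0.35·π_3
π_2 = 0.35·π_1 + 0.45·π_2 + 0.3·π_3
Solving with the normalization constraint gives π = (0.2846, 0.3697, 0.3457).
So the stationary probability of Casual is 0.3697.

0.3697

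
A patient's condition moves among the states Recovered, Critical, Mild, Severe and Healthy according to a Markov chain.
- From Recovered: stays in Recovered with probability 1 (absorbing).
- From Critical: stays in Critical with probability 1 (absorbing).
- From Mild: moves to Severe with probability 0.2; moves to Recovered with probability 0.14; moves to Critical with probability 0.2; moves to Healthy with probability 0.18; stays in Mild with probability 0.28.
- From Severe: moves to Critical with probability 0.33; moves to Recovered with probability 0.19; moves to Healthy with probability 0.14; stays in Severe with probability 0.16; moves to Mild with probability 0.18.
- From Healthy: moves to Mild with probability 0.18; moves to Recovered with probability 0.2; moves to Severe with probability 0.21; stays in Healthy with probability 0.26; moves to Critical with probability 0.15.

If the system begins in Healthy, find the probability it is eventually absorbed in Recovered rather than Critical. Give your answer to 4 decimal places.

Let h(s) be the probability of absorption at Recovered starting from transient state s. Then h(Recovered) = 1 and h(Critical) = 0. By first-step analysis:
h(Mild) = 0.14·1 + 0.2·0 + 0.28·h(Mild) + 0.2·h(Severe) + 0.18·h(Healthy)
h(Severe) = 0.19·1 + 0.33·0 + 0.18·h(Mild) + 0.16·h(Severe) + 0.14·h(Healthy)
h(Healthy) = 0.2·1 + 0.15·0 + 0.18·h(Mild) + 0.21·h(Severe) + 0.26·h(Healthy)
Solving: h(Mild) = 0.4271, h(Severe) = 0.3989, h(Healthy) = 0.4874.
Starting from Healthy, the probability is 0.4874.

0.4874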